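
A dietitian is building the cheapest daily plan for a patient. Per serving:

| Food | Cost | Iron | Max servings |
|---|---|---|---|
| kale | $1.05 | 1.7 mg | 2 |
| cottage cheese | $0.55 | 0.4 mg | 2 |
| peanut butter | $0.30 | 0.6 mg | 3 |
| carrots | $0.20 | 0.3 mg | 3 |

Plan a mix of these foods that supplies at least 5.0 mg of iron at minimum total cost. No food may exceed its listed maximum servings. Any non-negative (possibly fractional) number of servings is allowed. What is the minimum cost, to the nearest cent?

$2.88

Cost per mg of iron: peanut butter $0.5000, kale $0.6176, carrots $0.6667, cottage cheese $1.3750.
Take 3 servings of peanut butter: +1.8 mg iron for $0.90 (total $0.90, still need 3.2 mg).
Take 1.882 servings of kale: +3.2 mg iron for $1.98 (total $2.88, still need 0.0 mg).
Greedy by cheapest-per-mg is optimal for a single linear constraint, so the minimum cost is $2.88.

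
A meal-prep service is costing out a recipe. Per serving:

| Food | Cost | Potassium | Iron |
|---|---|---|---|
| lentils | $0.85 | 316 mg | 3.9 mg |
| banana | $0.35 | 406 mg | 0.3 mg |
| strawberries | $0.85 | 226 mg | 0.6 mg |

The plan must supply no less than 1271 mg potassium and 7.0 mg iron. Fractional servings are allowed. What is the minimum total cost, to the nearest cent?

Two binding constraints pin down two serving amounts, so the optimal mix uses at most two foods. The candidates are each food alone (scaled to the tighter of potassium/iron) and each pair with both constraints tight.
lentils only: max(1271/316, 7.0/3.9) = 4.022 servings → $3.42.
banana only: max(1271/406, 7.0/0.3) = 23.33 servings → $8.17.
strawberries only: max(1271/226, 7.0/0.6) = 11.67 servings → $9.92.
lentils + banana with both tight: 1.653 servings and 1.844 servings → $2.05.
lentils + strawberries with both tight: 1.184 servings and 3.968 servings → $4.38.
banana + strawberries with both targets exact would need a negative amount; discard.
Cheapest feasible corner: $2.05.

$2.05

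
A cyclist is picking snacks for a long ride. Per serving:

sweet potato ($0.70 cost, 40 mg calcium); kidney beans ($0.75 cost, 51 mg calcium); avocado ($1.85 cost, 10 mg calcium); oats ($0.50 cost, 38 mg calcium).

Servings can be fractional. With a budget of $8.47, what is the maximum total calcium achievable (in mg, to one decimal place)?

643.7 mg

Calcium per dollar: oats 76, kidney beans 68, sweet potato 57.14, avocado 5.405.
With no serving limits, spend the whole cost allowance on oats: $8.47 / $0.50 × 38 mg = 643.7 mg.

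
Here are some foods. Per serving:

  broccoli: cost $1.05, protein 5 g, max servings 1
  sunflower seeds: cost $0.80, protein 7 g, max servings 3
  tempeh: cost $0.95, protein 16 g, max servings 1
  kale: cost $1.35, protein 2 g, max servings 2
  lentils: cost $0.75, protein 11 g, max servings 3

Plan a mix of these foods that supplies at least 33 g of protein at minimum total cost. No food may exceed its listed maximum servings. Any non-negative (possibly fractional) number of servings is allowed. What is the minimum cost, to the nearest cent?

$2.11

Cost per g of protein: tempeh $0.0594, lentils $0.0682, sunflower seeds $0.1143, broccoli $0.2100, kale $0.6750.
Take 1 serving of tempeh: +16.0 g protein for $0.95 (total $0.95, still need 17.0 g).
Take 1.545 servings of lentils: +17.0 g protein for $1.16 (total $2.11, still need 0.0 g).
Filling from the cheapest source first is optimal under one linear minimum: $2.11.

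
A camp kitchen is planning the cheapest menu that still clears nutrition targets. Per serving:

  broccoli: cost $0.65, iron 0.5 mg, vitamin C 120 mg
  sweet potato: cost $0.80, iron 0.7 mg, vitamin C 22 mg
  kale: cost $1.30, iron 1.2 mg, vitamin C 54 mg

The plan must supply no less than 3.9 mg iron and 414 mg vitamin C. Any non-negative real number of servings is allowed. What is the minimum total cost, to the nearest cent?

At the optimum either one food covers both requirements or two foods hit both targets exactly; no other combination can be cheaper.
broccoli only: max(3.9/0.5, 414/120) = 7.8 servings → $5.07.
sweet potato only: max(3.9/0.7, 414/22) = 18.82 servings → $15.05.
kale only: max(3.9/1.2, 414/54) = 7.667 servings → $9.97.
broccoli + sweet potato with both tight: 2.795 servings and 3.575 servings → $4.68.
broccoli + kale with both tight: 2.446 servings and 2.231 servings → $4.49.
sweet potato + kale: the both-tight solution has a negative serving — not a feasible corner.
The minimum over all feasible corners is $4.49.

$4.49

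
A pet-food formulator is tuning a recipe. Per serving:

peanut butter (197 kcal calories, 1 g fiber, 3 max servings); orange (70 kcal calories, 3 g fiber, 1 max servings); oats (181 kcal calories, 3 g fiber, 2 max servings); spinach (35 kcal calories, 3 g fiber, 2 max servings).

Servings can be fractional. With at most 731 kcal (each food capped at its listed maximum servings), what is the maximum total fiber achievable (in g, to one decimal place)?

Fiber per kcal: spinach 0.08571, orange 0.04286, oats 0.01657, peanut butter 0.005076.
Take 2 servings of spinach: uses 70 kcal, +6.0 g fiber (running total 6.0 g).
Take 1 serving of orange: uses 70 kcal, +3.0 g fiber (running total 9.0 g).
Take 2 servings of oats: uses 362 kcal, +6.0 g fiber (running total 15.0 g).
Take 1.162 servings of peanut butter: uses 229 kcal, +1.2 g fiber (running total 16.2 g).
Filling greedily by fiber-per-kcal is optimal for one linear limit, giving 16.2 g.

16.2 g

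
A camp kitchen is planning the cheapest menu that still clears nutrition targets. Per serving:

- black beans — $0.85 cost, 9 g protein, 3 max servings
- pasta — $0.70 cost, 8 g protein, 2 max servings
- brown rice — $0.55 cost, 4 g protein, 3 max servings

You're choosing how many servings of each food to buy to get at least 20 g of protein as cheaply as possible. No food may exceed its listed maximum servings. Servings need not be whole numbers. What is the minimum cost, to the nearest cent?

Cost per g of protein: pasta $0.0875, black beans $0.0944, brown rice $0.1375.
Take 2 servings of pasta: +16.0 g protein for $1.40 (total $1.40, still need 4.0 g).
Take 0.4444 servings of black beans: +4.0 g protein for $0.38 (total $1.78, still need 0.0 g).
Greedy by cheapest-per-g is optimal for a single linear constraint, so the minimum cost is $1.78.

$1.78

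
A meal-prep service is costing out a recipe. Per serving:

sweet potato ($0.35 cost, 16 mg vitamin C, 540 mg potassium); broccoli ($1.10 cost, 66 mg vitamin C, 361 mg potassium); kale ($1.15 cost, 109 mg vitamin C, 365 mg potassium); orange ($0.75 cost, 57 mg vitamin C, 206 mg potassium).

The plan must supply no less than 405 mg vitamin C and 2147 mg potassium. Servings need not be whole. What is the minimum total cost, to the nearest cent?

A basic optimal solution has at most two foods positive. Try each food alone and each pair with both targets met exactly.
sweet potato only: max(405/16, 2147/540) = 25.31 servings → $8.86.
broccoli only: max(405/66, 2147/361) = 6.136 servings → $6.75.
kale only: max(405/109, 2147/365) = 5.882 servings → $6.76.
orange only: max(405/57, 2147/206) = 10.42 servings → $7.82.
sweet potato + broccoli: intersection lies outside the first quadrant.
sweet potato + kale with both tight: 1.626 servings and 3.477 servings → $4.57.
sweet potato + orange with both tight: 1.417 servings and 6.707 servings → $5.53.
broccoli + kale with both tight: 5.649 servings and 0.2951 servings → $6.55.
broccoli + orange with both tight: 5.579 servings and 0.645 servings → $6.62.
kale + orange with both targets exact would need a negative amount; discard.
The minimum over all feasible corners is $4.57.

$4.57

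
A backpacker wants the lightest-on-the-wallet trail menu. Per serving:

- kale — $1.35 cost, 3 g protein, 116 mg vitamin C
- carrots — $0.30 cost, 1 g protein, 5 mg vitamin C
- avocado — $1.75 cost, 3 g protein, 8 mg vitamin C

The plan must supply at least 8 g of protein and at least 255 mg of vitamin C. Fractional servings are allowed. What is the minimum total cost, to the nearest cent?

With two linear requirements the optimum uses one or two foods; enumerate the corners.
kale only: max(8/3, 255/116) = 2.667 servings → $3.60.
carrots only: max(8/1, 255/5) = 51 servings → $15.30.
avocado only: max(8/3, 255/8) = 31.88 servings → $55.78.
kale + carrots with both tight: 2.129 servings and 1.614 servings → $3.36.
kale + avocado with both tight: 2.164 servings and 0.5031 servings → $3.80.
carrots + avocado: the both-tight solution has a negative serving — not a feasible corner.
So the least-cost plan costs $3.36.

$3.36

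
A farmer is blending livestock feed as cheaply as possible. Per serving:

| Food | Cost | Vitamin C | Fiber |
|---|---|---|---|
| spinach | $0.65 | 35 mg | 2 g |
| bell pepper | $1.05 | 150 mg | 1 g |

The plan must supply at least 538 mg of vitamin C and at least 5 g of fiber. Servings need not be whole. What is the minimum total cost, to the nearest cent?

$4.09

For a min-cost LP with two ≥-constraints, a basic feasible solution has at most two positive variables.
spinach only: max(538/35, 5/2) = 15.37 servings → $9.99.
bell pepper only: max(538/150, 5/1) = 5 servings → $5.25.
spinach + bell pepper with both tight: 0.8 servings and 3.4 servings → $4.09.
The minimum over all feasible corners is $4.09.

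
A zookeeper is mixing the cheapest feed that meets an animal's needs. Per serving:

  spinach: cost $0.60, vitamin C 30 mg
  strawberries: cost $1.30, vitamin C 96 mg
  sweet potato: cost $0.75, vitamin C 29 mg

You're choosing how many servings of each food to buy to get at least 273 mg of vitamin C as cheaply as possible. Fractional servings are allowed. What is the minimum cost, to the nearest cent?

Cost per mg of vitamin C: strawberries $0.0135, spinach $0.0200, sweet potato $0.0259.
With no serving limits, use only strawberries: 273 mg / 96 mg = 2.844 servings × $1.30 = $3.70.

$3.70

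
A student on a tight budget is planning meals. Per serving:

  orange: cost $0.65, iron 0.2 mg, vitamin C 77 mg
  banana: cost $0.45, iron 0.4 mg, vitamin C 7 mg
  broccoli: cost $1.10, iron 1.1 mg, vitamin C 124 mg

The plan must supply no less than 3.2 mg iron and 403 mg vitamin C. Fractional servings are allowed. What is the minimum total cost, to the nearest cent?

$3.55

orange only: max(3.2/0.2, 403/77) = 16 servings → $10.40.
banana only: max(3.2/0.4, 403/7) = 57.57 servings → $25.91.
broccoli only: max(3.2/1.1, 403/124) = 3.25 servings → $3.58.
orange + banana with both tight: 4.721 servings and 5.639 servings → $5.61.
orange + broccoli with both tight: 0.7763 servings and 2.768 servings → $3.55.
banana + broccoli with both targets exact would need a negative amount; discard.
So the least-cost plan costs $3.55.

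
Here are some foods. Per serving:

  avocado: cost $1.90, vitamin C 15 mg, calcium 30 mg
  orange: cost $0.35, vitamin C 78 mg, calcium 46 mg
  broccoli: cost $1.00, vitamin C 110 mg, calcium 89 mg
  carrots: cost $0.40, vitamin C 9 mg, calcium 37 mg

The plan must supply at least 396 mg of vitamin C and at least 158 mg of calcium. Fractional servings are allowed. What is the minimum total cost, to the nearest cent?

$1.78

An LP optimum is at a vertex; with two nutrient constraints at most two foods are used. Check each candidate.
avocado only: max(396/15, 158/30) = 26.4 servings → $50.16.
orange only: max(396/78, 158/46) = 5.077 servings → $1.78.
broccoli only: max(396/110, 158/89) = 3.6 servings → $3.60.
carrots only: max(396/9, 158/37) = 44 servings → $17.60.
avocado + orange with both targets exact would need a negative amount; discard.
avocado + broccoli with both targets exact would need a negative amount; discard.
avocado + carrots: intersection lies outside the first quadrant.
orange + broccoli: intersection lies outside the first quadrant.
orange + carrots with both targets exact would need a negative amount; discard.
broccoli + carrots with both targets exact would need a negative amount; discard.
Cheapest feasible corner: $1.78.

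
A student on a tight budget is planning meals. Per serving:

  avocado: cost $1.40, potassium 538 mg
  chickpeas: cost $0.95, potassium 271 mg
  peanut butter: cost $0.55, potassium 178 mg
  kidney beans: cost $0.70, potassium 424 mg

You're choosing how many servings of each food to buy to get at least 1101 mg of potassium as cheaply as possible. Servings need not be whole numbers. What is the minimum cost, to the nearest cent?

Cost per mg of potassium: kidney beans $0.0017, avocado $0.0026, peanut butter $0.0031, chickpeas $0.0035.
With no serving limits, use only kidney beans: 1101 mg / 424 mg = 2.597 servings × $0.70 = $1.82.

$1.82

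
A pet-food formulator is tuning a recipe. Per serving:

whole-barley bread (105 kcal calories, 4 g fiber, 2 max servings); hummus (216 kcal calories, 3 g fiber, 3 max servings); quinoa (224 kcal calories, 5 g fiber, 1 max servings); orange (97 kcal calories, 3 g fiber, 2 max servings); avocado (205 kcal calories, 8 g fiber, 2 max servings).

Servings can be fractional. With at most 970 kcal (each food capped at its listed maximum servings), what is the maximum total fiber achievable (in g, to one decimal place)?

33.5 g

Fiber per kcal: avocado 0.03902, whole-barley bread 0.0381, orange 0.03093, quinoa 0.02232, hummus 0.01389.
Take 2 servings of avocado: uses 410 kcal, +16.0 g fiber (running total 16.0 g).
Take 2 servings of whole-barley bread: uses 210 kcal, +8.0 g fiber (running total 24.0 g).
Take 2 servings of orange: uses 194 kcal, +6.0 g fiber (running total 30.0 g).
Take 0.6964 servings of quinoa: uses 156 kcal, +3.5 g fiber (running total 33.5 g).
Greedy by best ratio exhausts the calories allowance optimally: 33.5 g.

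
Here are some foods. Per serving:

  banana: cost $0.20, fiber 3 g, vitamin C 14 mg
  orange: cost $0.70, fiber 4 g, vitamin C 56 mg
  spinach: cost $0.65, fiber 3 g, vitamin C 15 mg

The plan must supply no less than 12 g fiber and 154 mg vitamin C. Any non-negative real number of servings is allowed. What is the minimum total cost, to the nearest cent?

$1.94

This is a tiny linear program; its minimum lies at a vertex of the feasible set. List the vertices and price them.
banana only: max(12/3, 154/14) = 11 servings → $2.20.
orange only: max(12/4, 154/56) = 3 servings → $2.10.
spinach only: max(12/3, 154/15) = 10.27 servings → $6.67.
banana + orange with both tight: 0.5 servings and 2.625 servings → $1.94.
banana + spinach: intersection lies outside the first quadrant.
orange + spinach with both tight: 2.611 servings and 0.5185 servings → $2.16.
So the least-cost plan costs $1.94.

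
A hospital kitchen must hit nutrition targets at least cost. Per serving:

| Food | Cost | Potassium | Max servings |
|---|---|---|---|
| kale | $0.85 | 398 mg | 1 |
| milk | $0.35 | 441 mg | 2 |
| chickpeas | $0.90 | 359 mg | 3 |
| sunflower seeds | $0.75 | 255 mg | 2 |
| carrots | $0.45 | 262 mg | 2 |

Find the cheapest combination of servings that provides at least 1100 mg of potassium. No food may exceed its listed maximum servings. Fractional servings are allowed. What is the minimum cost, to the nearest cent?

$1.07

Cost per mg of potassium: milk $0.0008, carrots $0.0017, kale $0.0021, chickpeas $0.0025, sunflower seeds $0.0029.
Take 2 servings of milk: +882.0 mg potassium for $0.70 (total $0.70, still need 218.0 mg).
Take 0.8321 servings of carrots: +218.0 mg potassium for $0.37 (total $1.07, still need 0.0 mg).
Filling from the cheapest source first is optimal under one linear minimum: $1.07.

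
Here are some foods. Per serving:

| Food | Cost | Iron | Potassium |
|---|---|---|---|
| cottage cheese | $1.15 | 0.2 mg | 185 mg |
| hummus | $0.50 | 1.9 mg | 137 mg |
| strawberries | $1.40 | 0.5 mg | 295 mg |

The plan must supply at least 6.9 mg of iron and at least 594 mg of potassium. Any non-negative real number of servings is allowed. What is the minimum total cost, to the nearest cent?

With two linear requirements the optimum uses one or two foods; enumerate the corners.
cottage cheese only: max(6.9/0.2, 594/185) = 34.5 servings → $39.67.
hummus only: max(6.9/1.9, 594/137) = 4.336 servings → $2.17.
strawberries only: max(6.9/0.5, 594/295) = 13.8 servings → $19.32.
cottage cheese + hummus with both tight: 0.5656 servings and 3.572 servings → $2.44.
cottage cheese + strawberries: the both-tight solution has a negative serving — not a feasible corner.
hummus + strawberries with both tight: 3.534 servings and 0.3726 servings → $2.29.
Cheapest feasible corner: $2.17.

$2.17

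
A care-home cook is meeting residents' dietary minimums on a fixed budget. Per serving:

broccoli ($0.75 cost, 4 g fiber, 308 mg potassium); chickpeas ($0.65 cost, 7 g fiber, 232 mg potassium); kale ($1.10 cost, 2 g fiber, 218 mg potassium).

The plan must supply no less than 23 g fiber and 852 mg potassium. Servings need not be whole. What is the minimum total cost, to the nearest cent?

For a min-cost LP with two ≥-constraints, a basic feasible solution has at most two positive variables.
broccoli only: max(23/4, 852/308) = 5.75 servings → $4.31.
chickpeas only: max(23/7, 852/232) = 3.672 servings → $2.39.
kale only: max(23/2, 852/218) = 11.5 servings → $12.65.
broccoli + chickpeas with both tight: 0.5114 servings and 2.993 servings → $2.33.
broccoli + kale: intersection lies outside the first quadrant.
chickpeas + kale with both tight: 3.117 servings and 0.5913 servings → $2.68.
The minimum over all feasible corners is $2.33.

$2.33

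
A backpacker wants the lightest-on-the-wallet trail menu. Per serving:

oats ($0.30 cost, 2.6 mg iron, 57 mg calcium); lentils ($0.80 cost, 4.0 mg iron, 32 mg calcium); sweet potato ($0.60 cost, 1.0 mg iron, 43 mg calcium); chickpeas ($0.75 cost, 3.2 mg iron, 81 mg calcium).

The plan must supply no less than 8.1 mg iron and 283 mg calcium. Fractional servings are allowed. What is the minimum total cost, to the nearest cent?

$1.49

At the optimum either one food covers both requirements or two foods hit both targets exactly; no other combination can be cheaper.
oats only: max(8.1/2.6, 283/57) = 4.965 servings → $1.49.
lentils only: max(8.1/4.0, 283/32) = 8.844 servings → $7.08.
sweet potato only: max(8.1/1.0, 283/43) = 8.1 servings → $4.86.
chickpeas only: max(8.1/3.2, 283/81) = 3.494 servings → $2.62.
oats + lentils: intersection lies outside the first quadrant.
oats + sweet potato with both tight: 1.192 servings and 5.002 servings → $3.36.
oats + chickpeas with both targets exact would need a negative amount; discard.
lentils + sweet potato with both tight: 0.4664 servings and 6.234 servings → $4.11.
lentils + chickpeas with both targets exact would need a negative amount; discard.
sweet potato + chickpeas with both tight: 4.408 servings and 1.154 servings → $3.51.
So the least-cost plan costs $1.49.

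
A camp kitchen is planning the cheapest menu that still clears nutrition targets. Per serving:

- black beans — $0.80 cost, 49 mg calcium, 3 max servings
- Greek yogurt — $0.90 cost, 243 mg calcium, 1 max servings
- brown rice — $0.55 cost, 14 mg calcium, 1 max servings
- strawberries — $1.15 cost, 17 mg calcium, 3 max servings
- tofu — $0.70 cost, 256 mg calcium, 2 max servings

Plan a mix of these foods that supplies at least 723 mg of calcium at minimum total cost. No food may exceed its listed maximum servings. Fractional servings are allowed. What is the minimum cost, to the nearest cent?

Cost per mg of calcium: tofu $0.0027, Greek yogurt $0.0037, black beans $0.0163, brown rice $0.0393, strawberries $0.0676.
Take 2 servings of tofu: +512.0 mg calcium for $1.40 (total $1.40, still need 211.0 mg).
Take 0.8683 servings of Greek yogurt: +211.0 mg calcium for $0.78 (total $2.18, still need 0.0 mg).
Greedy by cheapest-per-mg is optimal for a single linear constraint, so the minimum cost is $2.18.

$2.18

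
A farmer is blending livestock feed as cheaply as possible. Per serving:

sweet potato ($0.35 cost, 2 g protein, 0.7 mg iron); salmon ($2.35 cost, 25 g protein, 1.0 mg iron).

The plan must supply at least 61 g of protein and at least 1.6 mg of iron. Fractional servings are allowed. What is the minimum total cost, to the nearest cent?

Compare the cost at each extreme point of the feasible region.
sweet potato only: max(61/2, 1.6/0.7) = 30.5 servings → $10.68.
salmon only: max(61/25, 1.6/1.0) = 2.44 servings → $5.73.
sweet potato + salmon: the both-tight solution has a negative serving — not a feasible corner.
Cheapest feasible corner: $5.73.

$5.73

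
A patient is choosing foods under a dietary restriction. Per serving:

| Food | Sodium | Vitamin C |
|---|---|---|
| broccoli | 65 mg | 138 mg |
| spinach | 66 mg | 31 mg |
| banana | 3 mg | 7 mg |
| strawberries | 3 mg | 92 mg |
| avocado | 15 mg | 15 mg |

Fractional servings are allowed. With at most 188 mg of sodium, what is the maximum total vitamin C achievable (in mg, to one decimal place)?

Vitamin C per mg sodium: strawberries 30.67, banana 2.333, broccoli 2.123, avocado 1, spinach 0.4697.
With no serving limits, spend the whole sodium allowance on strawberries: 188 mg / 3 mg × 92 mg = 5765.3 mg.

5765.3 mg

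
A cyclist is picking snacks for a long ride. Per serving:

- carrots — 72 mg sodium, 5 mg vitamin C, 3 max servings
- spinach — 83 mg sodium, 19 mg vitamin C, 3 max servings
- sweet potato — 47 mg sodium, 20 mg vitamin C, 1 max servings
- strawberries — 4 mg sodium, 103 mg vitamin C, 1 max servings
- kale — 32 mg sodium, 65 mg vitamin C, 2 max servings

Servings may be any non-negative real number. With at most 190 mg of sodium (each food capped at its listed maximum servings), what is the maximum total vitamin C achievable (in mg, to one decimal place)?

270.2 mg

Vitamin C per mg sodium: strawberries 25.75, kale 2.031, sweet potato 0.4255, spinach 0.2289, carrots 0.06944.
Take 1 serving of strawberries: uses 4 mg sodium, +103.0 mg vitamin C (running total 103.0 mg).
Take 2 servings of kale: uses 64 mg sodium, +130.0 mg vitamin C (running total 233.0 mg).
Take 1 serving of sweet potato: uses 47 mg sodium, +20.0 mg vitamin C (running total 253.0 mg).
Take 0.9036 servings of spinach: uses 75 mg sodium, +17.2 mg vitamin C (running total 270.2 mg).
Greedy by best ratio exhausts the sodium allowance optimally: 270.2 mg.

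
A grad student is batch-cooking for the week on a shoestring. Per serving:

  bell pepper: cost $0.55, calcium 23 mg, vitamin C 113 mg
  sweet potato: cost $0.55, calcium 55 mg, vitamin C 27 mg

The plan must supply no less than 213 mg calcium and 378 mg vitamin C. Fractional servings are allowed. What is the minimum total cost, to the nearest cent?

At the optimum either one food covers both requirements or two foods hit both targets exactly; no other combination can be cheaper.
bell pepper only: max(213/23, 378/113) = 9.261 servings → $5.09.
sweet potato only: max(213/55, 378/27) = 14 servings → $7.70.
bell pepper + sweet potato with both tight: 2.688 servings and 2.748 servings → $2.99.
So the least-cost plan costs $2.99.

$2.99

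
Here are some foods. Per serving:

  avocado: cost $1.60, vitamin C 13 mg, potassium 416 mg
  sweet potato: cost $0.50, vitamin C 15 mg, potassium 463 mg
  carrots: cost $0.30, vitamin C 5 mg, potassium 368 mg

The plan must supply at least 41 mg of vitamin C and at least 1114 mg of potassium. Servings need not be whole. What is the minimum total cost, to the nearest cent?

Compare the cost at each extreme point of the feasible region.
avocado only: max(41/13, 1114/416) = 3.154 servings → $5.05.
sweet potato only: max(41/15, 1114/463) = 2.733 servings → $1.37.
carrots only: max(41/5, 1114/368) = 8.2 servings → $2.46.
avocado + sweet potato: intersection lies outside the first quadrant.
avocado + carrots with both targets exact would need a negative amount; discard.
sweet potato + carrots: the both-tight solution has a negative serving — not a feasible corner.
The minimum over all feasible corners is $1.37.

$1.37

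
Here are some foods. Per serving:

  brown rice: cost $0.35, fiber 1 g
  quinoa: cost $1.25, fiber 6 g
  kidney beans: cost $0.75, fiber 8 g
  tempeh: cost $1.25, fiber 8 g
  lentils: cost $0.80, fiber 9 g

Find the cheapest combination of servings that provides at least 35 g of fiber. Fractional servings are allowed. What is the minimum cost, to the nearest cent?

$3.11

Cost per g of fiber: lentils $0.0889, kidney beans $0.0938, tempeh $0.1562, quinoa $0.2083, brown rice $0.3500.
With no serving limits, use only lentils: 35 g / 9 g = 3.889 servings × $0.80 = $3.11.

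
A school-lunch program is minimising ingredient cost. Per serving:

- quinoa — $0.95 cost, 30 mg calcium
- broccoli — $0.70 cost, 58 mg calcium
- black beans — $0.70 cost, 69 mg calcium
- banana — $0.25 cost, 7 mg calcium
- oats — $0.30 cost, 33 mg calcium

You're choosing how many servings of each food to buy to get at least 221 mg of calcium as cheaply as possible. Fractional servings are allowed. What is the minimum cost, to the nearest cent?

Cost per mg of calcium: oats $0.0091, black beans $0.0101, broccoli $0.0121, quinoa $0.0317, banana $0.0357.
With no serving limits, use only oats: 221 mg / 33 mg = 6.697 servings × $0.30 = $2.01.

$2.01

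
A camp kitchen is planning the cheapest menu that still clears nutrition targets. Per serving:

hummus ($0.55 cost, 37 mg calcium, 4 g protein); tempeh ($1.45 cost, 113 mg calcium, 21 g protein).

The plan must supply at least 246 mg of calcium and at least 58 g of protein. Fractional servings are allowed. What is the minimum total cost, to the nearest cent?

The cheapest plan sits at a corner of the feasible region — with two constraints it uses at most two foods.
hummus only: max(246/37, 58/4) = 14.5 servings → $7.97.
tempeh only: max(246/113, 58/21) = 2.762 servings → $4.00.
hummus + tempeh with both targets exact would need a negative amount; discard.
So the least-cost plan costs $4.00.

$4.00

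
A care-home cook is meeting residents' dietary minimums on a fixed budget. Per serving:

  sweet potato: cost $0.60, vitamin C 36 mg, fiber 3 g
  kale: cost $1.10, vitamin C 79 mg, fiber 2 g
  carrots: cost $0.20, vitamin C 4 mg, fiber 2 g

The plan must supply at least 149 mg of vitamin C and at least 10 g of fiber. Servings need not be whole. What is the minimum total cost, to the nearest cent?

Two binding constraints pin down two serving amounts, so the optimal mix uses at most two foods. The candidates are each food alone (scaled to the tighter of vitamin C/fiber) and each pair with both constraints tight.
sweet potato only: max(149/36, 10/3) = 4.139 servings → $2.48.
kale only: max(149/79, 10/2) = 5 servings → $5.50.
carrots only: max(149/4, 10/2) = 37.25 servings → $7.45.
sweet potato + kale with both tight: 2.982 servings and 0.5273 servings → $2.37.
sweet potato + carrots with both targets exact would need a negative amount; discard.
kale + carrots with both tight: 1.72 servings and 3.28 servings → $2.55.
Cheapest feasible corner: $2.37.

$2.37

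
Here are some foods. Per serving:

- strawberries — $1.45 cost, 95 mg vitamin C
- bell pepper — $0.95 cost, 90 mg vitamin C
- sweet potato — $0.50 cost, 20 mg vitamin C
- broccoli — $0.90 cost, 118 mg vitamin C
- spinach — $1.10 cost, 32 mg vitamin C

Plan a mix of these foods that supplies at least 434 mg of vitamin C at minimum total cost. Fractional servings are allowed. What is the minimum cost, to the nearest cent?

$3.31

Cost per mg of vitamin C: broccoli $0.0076, bell pepper $0.0106, strawberries $0.0153, sweet potato $0.0250, spinach $0.0344.
With no serving limits, use only broccoli: 434 mg / 118 mg = 3.678 servings × $0.90 = $3.31.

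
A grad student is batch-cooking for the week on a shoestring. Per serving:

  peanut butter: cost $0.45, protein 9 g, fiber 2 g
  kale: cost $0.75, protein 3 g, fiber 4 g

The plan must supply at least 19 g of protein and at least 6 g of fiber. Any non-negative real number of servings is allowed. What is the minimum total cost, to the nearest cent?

$1.27

The cheapest plan sits at a corner of the feasible region — with two constraints it uses at most two foods.
peanut butter only: max(19/9, 6/2) = 3 servings → $1.35.
kale only: max(19/3, 6/4) = 6.333 servings → $4.75.
peanut butter + kale with both tight: 1.933 servings and 0.5333 servings → $1.27.
The minimum over all feasible corners is $1.27.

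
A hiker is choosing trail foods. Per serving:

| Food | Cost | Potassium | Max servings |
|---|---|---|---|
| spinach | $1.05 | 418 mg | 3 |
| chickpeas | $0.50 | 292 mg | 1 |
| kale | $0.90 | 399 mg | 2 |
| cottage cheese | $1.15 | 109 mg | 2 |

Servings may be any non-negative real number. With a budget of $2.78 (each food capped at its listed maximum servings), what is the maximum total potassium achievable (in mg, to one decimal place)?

1281.1 mg

Potassium per dollar: chickpeas 584, kale 443.3, spinach 398.1, cottage cheese 94.78.
Take 1 serving of chickpeas: spends $0.50, +292.0 mg potassium (running total 292.0 mg).
Take 2 servings of kale: spends $1.80, +798.0 mg potassium (running total 1090.0 mg).
Take 0.4571 servings of spinach: spends $0.48, +191.1 mg potassium (running total 1281.1 mg).
Greedy by best ratio exhausts the cost allowance optimally: 1281.1 mg.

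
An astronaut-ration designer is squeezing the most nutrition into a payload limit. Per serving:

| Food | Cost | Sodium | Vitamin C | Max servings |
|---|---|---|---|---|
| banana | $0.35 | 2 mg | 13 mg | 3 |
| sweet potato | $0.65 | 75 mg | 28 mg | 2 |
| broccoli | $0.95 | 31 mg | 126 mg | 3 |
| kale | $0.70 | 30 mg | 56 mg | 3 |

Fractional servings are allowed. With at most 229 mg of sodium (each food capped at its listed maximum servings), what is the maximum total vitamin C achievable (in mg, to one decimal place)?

Vitamin C per mg sodium: banana 6.5, broccoli 4.065, kale 1.867, sweet potato 0.3733.
Take 3 servings of banana: uses 6 mg sodium, +39.0 mg vitamin C (running total 39.0 mg).
Take 3 servings of broccoli: uses 93 mg sodium, +378.0 mg vitamin C (running total 417.0 mg).
Take 3 servings of kale: uses 90 mg sodium, +168.0 mg vitamin C (running total 585.0 mg).
Take 0.5333 servings of sweet potato: uses 40 mg sodium, +14.9 mg vitamin C (running total 599.9 mg).
Greedy by best ratio exhausts the sodium allowance optimally: 599.9 mg.

599.9 mg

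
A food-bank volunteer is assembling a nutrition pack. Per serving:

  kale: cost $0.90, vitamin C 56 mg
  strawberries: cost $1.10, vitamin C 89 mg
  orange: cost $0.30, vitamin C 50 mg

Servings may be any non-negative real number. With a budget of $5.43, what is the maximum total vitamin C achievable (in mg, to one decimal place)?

Vitamin C per dollar: orange 166.7, strawberries 80.91, kale 62.22.
With no serving limits, spend the whole cost allowance on orange: $5.43 / $0.30 × 50 mg = 905.0 mg.

905.0 mg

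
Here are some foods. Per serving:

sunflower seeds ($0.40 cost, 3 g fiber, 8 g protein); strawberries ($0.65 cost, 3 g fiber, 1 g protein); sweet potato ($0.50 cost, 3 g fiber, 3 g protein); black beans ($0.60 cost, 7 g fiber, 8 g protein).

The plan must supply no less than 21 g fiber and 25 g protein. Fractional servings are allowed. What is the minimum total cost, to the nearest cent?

$1.83

Minimising a linear cost over {fiber ≥ 21, protein ≥ 25, servings ≥ 0} — the optimum is at a vertex, using one or two foods.
sunflower seeds only: max(21/3, 25/8) = 7 servings → $2.80.
strawberries only: max(21/3, 25/1) = 25 servings → $16.25.
sweet potato only: max(21/3, 25/3) = 8.333 servings → $4.17.
black beans only: max(21/7, 25/8) = 3.125 servings → $1.88.
sunflower seeds + strawberries with both tight: 2.571 servings and 4.429 servings → $3.91.
sunflower seeds + sweet potato with both tight: 0.8 servings and 6.2 servings → $3.42.
sunflower seeds + black beans with both tight: 0.2188 servings and 2.906 servings → $1.83.
strawberries + sweet potato with both targets exact would need a negative amount; discard.
strawberries + black beans: intersection lies outside the first quadrant.
sweet potato + black beans: intersection lies outside the first quadrant.
So the least-cost plan costs $1.83.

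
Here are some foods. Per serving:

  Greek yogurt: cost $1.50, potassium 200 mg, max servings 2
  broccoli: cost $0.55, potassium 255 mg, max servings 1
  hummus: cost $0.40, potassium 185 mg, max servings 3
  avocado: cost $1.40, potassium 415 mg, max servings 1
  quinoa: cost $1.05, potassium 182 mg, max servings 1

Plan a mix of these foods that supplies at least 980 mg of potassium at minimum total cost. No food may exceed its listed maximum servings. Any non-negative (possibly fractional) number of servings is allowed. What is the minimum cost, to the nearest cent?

Cost per mg of potassium: broccoli $0.0022, hummus $0.0022, avocado $0.0034, quinoa $0.0058, Greek yogurt $0.0075.
Take 1 serving of broccoli: +255.0 mg potassium for $0.55 (total $0.55, still need 725.0 mg).
Take 3 servings of hummus: +555.0 mg potassium for $1.20 (total $1.75, still need 170.0 mg).
Take 0.4096 servings of avocado: +170.0 mg potassium for $0.57 (total $2.32, still need 0.0 mg).
Filling from the cheapest source first is optimal under one linear minimum: $2.32.

$2.32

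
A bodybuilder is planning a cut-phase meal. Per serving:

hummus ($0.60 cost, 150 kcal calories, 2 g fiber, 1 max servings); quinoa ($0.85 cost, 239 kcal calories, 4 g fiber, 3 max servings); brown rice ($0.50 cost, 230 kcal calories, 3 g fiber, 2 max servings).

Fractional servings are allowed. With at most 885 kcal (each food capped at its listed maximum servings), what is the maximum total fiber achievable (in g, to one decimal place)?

Fiber per kcal: quinoa 0.01674, hummus 0.01333, brown rice 0.01304.
Take 3 servings of quinoa: uses 717 kcal, +12.0 g fiber (running total 12.0 g).
Take 1 serving of hummus: uses 150 kcal, +2.0 g fiber (running total 14.0 g).
Take 0.07826 servings of brown rice: uses 18 kcal, +0.2 g fiber (running total 14.2 g).
Filling greedily by fiber-per-kcal is optimal for one linear limit, giving 14.2 g.

14.2 g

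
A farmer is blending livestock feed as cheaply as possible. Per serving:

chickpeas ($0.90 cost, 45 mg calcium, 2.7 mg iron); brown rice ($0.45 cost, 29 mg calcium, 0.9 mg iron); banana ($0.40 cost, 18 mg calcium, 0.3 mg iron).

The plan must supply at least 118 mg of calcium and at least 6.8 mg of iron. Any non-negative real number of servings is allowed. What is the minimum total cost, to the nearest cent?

With two linear requirements the optimum uses one or two foods; enumerate the corners.
chickpeas only: max(118/45, 6.8/2.7) = 2.622 servings → $2.36.
brown rice only: max(118/29, 6.8/0.9) = 7.556 servings → $3.40.
banana only: max(118/18, 6.8/0.3) = 22.67 servings → $9.07.
chickpeas + brown rice with both tight: 2.407 servings and 0.3333 servings → $2.32.
chickpeas + banana with both tight: 2.479 servings and 0.359 servings → $2.37.
brown rice + banana with both targets exact would need a negative amount; discard.
So the least-cost plan costs $2.32.

$2.32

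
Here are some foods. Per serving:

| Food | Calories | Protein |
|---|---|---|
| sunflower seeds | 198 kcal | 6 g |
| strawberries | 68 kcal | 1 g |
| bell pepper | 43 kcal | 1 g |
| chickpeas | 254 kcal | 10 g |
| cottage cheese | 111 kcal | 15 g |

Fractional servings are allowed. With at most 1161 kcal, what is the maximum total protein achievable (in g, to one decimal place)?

Protein per kcal: cottage cheese 0.1351, chickpeas 0.03937, sunflower seeds 0.0303, bell pepper 0.02326, strawberries 0.01471.
With no serving limits, spend the whole calories allowance on cottage cheese: 1161 kcal / 111 kcal × 15 g = 156.9 g.

156.9 g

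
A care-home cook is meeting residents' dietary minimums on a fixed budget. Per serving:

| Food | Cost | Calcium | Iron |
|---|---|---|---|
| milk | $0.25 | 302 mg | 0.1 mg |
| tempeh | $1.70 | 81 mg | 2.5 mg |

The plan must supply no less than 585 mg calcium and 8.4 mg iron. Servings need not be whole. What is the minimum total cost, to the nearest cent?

For a min-cost LP with two ≥-constraints, a basic feasible solution has at most two positive variables.
milk only: max(585/302, 8.4/0.1) = 84 servings → $21.00.
tempeh only: max(585/81, 8.4/2.5) = 7.222 servings → $12.28.
milk + tempeh with both tight: 1.047 servings and 3.318 servings → $5.90.
The minimum over all feasible corners is $5.90.

$5.90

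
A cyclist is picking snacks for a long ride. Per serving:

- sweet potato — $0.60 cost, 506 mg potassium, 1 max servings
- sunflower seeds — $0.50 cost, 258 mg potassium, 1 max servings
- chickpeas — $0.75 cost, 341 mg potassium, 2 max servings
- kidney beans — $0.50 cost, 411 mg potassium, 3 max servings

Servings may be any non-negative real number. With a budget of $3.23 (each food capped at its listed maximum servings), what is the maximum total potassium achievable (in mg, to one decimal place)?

2283.4 mg

Potassium per dollar: sweet potato 843.3, kidney beans 822, sunflower seeds 516, chickpeas 454.7.
Take 1 serving of sweet potato: spends $0.60, +506.0 mg potassium (running total 506.0 mg).
Take 3 servings of kidney beans: spends $1.50, +1233.0 mg potassium (running total 1739.0 mg).
Take 1 serving of sunflower seeds: spends $0.50, +258.0 mg potassium (running total 1997.0 mg).
Take 0.84 servings of chickpeas: spends $0.63, +286.4 mg potassium (running total 2283.4 mg).
Filling greedily by potassium-per-dollar is optimal for one linear limit, giving 2283.4 mg.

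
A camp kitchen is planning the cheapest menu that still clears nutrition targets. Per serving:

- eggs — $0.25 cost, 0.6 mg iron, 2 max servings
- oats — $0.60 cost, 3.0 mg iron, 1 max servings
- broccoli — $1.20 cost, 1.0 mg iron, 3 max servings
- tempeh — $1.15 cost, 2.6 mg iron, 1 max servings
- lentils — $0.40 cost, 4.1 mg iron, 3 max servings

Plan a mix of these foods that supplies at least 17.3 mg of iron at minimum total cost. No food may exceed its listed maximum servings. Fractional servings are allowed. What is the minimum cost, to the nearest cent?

Cost per mg of iron: lentils $0.0976, oats $0.2000, eggs $0.4167, tempeh $0.4423, broccoli $1.2000.
Take 3 servings of lentils: +12.3 mg iron for $1.20 (total $1.20, still need 5.0 mg).
Take 1 serving of oats: +3.0 mg iron for $0.60 (total $1.80, still need 2.0 mg).
Take 2 servings of eggs: +1.2 mg iron for $0.50 (total $2.30, still need 0.8 mg).
Take 0.3077 servings of tempeh: +0.8 mg iron for $0.35 (total $2.65, still need 0.0 mg).
Greedy by cheapest-per-mg is optimal for a single linear constraint, so the minimum cost is $2.65.

$2.65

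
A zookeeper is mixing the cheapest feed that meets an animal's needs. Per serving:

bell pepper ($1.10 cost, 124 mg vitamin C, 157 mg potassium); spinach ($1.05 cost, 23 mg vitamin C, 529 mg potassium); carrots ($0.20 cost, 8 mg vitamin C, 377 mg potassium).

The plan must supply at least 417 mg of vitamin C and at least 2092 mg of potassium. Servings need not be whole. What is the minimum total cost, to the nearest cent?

Compare the cost at each extreme point of the feasible region.
bell pepper only: max(417/124, 2092/157) = 13.32 servings → $14.66.
spinach only: max(417/23, 2092/529) = 18.13 servings → $19.04.
carrots only: max(417/8, 2092/377) = 52.12 servings → $10.43.
bell pepper + spinach with both tight: 2.783 servings and 3.129 servings → $6.35.
bell pepper + carrots with both tight: 3.088 servings and 4.263 servings → $4.25.
spinach + carrots with both targets exact would need a negative amount; discard.
The minimum over all feasible corners is $4.25.

$4.25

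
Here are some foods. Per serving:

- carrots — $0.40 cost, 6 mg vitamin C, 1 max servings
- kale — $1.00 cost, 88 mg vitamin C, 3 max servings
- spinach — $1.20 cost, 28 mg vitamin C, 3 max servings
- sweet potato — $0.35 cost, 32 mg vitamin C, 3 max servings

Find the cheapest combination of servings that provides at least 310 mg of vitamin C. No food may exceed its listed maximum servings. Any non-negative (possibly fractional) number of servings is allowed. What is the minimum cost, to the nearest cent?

$3.48

Cost per mg of vitamin C: sweet potato $0.0109, kale $0.0114, spinach $0.0429, carrots $0.0667.
Take 3 servings of sweet potato: +96.0 mg vitamin C for $1.05 (total $1.05, still need 214.0 mg).
Take 2.432 servings of kale: +214.0 mg vitamin C for $2.43 (total $3.48, still need 0.0 mg).
Greedy by cheapest-per-mg is optimal for a single linear constraint, so the minimum cost is $3.48.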